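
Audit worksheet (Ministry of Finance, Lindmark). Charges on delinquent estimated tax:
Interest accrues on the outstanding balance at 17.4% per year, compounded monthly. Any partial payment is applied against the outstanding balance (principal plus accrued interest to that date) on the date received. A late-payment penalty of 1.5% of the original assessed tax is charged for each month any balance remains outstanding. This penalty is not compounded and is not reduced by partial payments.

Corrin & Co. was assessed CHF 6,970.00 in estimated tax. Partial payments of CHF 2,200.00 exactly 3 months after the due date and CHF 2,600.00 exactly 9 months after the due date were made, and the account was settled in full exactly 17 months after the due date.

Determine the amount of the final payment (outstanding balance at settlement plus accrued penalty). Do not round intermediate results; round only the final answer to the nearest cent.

Monthly rate = 17.4% ÷ 12 = 1.45%
Balance at month 3: CHF 6,970.0000 × (1 + 0.0145)^3 = CHF 7,277.6126…
After CHF 2,200.00 payment: CHF 7,277.6126… − CHF 2,200.00 = CHF 5,077.6126…
Balance at month 9: CHF 5,077.6126… × (1 + 0.0145)^6 = CHF 5,535.6914…
After CHF 2,600.00 payment: CHF 5,535.6914… − CHF 2,600.00 = CHF 2,935.6914…
Balance at month 17: CHF 2,935.6914… × (1 + 0.0145)^8 = CHF 3,294.0244…
Penalty: 17 × 1.5% × CHF 6,970.00 = CHF 1,777.35
Final settlement = outstanding balance + penalty = CHF 3,294.0244… + CHF 1,777.35 = CHF 5,071.37

CHF 5,071.37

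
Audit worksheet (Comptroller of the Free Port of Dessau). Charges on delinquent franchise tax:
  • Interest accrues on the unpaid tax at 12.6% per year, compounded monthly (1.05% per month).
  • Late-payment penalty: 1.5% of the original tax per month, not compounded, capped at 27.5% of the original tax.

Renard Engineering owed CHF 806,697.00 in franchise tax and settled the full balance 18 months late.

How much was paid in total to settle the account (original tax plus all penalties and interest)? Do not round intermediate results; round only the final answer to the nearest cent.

CHF 1,191,371.42

Penalty: 18 × 1.5% × CHF 806,697.00 = CHF 217,808.19 (below the 27.5% cap of CHF 221,841.68…)
Interest: CHF 806,697.00 × ((1 + 0.0105)^18 − 1) = CHF 806,697.00 × 0.2068512… = CHF 166,866.2307…
Total = CHF 806,697.00 + CHF 217,808.1900 + CHF 166,866.2307… = CHF 1,191,371.42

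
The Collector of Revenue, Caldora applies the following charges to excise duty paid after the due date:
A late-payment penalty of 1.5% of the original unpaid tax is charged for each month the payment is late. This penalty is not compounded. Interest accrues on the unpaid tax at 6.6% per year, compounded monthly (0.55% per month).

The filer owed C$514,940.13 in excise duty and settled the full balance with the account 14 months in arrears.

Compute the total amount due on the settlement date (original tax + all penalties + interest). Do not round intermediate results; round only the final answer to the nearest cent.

Late-payment penalty = 1.5% × C$514,940.13 × 14 mo = C$108,137.43…
Interest: C$514,940.13 × ((1 + 0.0055)^14 − 1) = C$514,940.13 × 0.0798142… = C$41,099.5534…
Total = C$514,940.13 + C$108,137.4273 + C$41,099.5534… = C$664,177.11

C$664,177.11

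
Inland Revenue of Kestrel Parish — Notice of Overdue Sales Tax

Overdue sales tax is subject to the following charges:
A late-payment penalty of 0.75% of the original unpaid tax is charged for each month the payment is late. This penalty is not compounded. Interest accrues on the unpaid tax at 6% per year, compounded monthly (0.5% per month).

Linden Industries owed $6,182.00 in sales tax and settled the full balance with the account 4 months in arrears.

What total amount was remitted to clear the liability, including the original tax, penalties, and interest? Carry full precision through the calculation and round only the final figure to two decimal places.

Late-payment penalty = 0.75% × $6,182.00 × 4 mo = $185.46
Interest: $6,182.00 × ((1 + 0.005)^4 − 1) = $6,182.00 × 0.0201505… = $124.5704…
Total = $6,182.00 + $185.4600 + $124.5704… = $6,492.03

$6,492.03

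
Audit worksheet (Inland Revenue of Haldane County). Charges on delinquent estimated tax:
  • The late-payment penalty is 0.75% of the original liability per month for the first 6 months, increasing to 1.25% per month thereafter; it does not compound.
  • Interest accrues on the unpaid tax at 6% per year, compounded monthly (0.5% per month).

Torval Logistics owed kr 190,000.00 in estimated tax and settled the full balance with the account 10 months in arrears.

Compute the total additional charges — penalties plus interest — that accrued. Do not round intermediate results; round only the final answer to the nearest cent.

kr 27,766.63

Penalty, months 1–6: 6 × 0.75% × kr 190,000.00 = kr 8,550.00
Penalty, months 7–10: 4 × 1.25% × kr 190,000.00 = kr 9,500.00
Interest: kr 190,000.00 × ((1 + 0.005)^10 − 1) = kr 190,000.00 × 0.0511401… = kr 9,716.6251…
Penalties + interest = kr 18,050.0000 + kr 9,716.6251… = kr 27,766.63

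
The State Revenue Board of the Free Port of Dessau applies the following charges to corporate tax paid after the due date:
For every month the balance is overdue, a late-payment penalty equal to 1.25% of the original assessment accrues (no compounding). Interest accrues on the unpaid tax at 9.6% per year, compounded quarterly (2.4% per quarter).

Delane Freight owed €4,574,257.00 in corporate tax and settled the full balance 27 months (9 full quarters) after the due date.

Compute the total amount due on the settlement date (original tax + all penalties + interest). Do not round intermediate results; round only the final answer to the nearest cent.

€7,206,467.63

Late-payment penalty = 1.25% × €4,574,257.00 × 27 mo = €1,543,811.74…
Interest: €4,574,257.00 × ((1 + 0.024)^9 − 1) = €4,574,257.00 × 0.2379400… = €1,088,398.8903…
Total = €4,574,257.00 + €1,543,811.7375 + €1,088,398.8903… = €7,206,467.63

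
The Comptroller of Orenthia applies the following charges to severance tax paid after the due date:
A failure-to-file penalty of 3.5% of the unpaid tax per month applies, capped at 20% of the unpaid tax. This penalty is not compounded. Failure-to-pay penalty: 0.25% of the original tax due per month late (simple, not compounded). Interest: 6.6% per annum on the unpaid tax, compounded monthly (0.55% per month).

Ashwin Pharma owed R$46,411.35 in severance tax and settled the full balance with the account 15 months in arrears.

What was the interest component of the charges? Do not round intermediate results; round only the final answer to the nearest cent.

Interest: R$46,411.35 × ((1 + 0.0055)^15 − 1) = R$46,411.35 × 0.0857532… = R$3,979.9225…

R$3,979.92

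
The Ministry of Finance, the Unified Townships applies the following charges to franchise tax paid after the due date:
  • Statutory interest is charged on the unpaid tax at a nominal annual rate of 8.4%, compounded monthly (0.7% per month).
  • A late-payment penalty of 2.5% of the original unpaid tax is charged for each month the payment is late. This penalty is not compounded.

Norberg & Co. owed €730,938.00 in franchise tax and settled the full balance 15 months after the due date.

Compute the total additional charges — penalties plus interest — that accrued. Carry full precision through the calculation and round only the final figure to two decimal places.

€354,727.42

Late-payment penalty = 2.5% × €730,938.00 × 15 mo = €274,101.75
Interest: €730,938.00 × ((1 + 0.007)^15 − 1) = €730,938.00 × 0.1103044… = €80,625.6727…
Penalties + interest = €274,101.7500 + €80,625.6727… = €354,727.42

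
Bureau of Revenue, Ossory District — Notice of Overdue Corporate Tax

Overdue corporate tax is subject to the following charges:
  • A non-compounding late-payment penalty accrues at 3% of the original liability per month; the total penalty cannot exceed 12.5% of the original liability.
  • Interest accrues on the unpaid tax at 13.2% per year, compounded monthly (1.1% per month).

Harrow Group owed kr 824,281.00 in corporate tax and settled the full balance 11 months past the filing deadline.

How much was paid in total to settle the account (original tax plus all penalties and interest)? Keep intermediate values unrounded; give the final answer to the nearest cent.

kr 1,032,724.79

Penalty (uncapped): 11 × 3% × kr 824,281.00 = kr 272,012.73; cap = 12.5% × kr 824,281.00 = kr 103,035.13… → penalty = kr 103,035.13…
Interest: kr 824,281.00 × ((1 + 0.011)^11 − 1) = kr 824,281.00 × 0.1278795… = kr 105,408.6601…
Total = kr 824,281.00 + kr 103,035.1250 + kr 105,408.6601… = kr 1,032,724.79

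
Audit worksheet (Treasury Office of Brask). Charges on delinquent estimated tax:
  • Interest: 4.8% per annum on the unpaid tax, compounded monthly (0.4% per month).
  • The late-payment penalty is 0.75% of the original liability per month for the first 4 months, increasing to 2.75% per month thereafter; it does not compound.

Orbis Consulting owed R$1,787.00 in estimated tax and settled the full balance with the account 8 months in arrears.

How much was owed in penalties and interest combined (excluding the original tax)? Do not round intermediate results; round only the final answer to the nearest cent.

R$308.17

Penalty, months 1–4: 4 × 0.75% × R$1,787.00 = R$53.61
Penalty, months 5–8: 4 × 2.75% × R$1,787.00 = R$196.57
Interest: R$1,787.00 × ((1 + 0.004)^8 − 1) = R$1,787.00 × 0.0324516… = R$57.9910…
Penalties + interest = R$250.1800 + R$57.9910… = R$308.17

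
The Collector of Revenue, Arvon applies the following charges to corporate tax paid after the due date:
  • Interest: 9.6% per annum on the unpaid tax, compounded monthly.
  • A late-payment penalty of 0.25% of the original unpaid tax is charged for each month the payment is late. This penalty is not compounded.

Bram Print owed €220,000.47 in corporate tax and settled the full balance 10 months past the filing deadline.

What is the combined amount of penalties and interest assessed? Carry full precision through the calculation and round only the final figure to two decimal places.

€23,747.36

Late-payment penalty = 0.25% × €220,000.47 × 10 mo = €5,500.01…
Interest (9.6%/yr ÷ 12 = 0.8%/month): €220,000.47 × ((1 + 0.008)^10 − 1) = €18,247.3468…
Penalties + interest = €5,500.0118… + €18,247.3468… = €23,747.36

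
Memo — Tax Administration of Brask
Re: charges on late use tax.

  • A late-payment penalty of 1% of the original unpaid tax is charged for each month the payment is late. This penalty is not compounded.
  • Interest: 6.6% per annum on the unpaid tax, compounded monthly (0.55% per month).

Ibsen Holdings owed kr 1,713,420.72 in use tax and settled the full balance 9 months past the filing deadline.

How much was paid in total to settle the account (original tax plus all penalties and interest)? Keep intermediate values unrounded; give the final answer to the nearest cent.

kr 1,954,332.97

Late-payment penalty: 9 × 1% × kr 1,713,420.72 = kr 154,207.86…
Interest: kr 1,713,420.72 × ((1 + 0.0055)^9 − 1) = kr 1,713,420.72 × 0.0506031… = kr 86,704.3854…
Total = kr 1,713,420.72 + kr 154,207.8648 + kr 86,704.3854… = kr 1,954,332.97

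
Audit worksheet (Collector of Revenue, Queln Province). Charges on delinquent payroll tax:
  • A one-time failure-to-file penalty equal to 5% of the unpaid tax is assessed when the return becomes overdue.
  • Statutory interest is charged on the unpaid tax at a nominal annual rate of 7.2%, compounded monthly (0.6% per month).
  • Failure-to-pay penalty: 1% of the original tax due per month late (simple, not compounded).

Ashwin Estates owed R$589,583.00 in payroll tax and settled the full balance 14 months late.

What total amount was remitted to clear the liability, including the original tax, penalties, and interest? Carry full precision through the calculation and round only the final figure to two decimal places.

R$753,107.35

Failure-to-file penalty: 5% × R$589,583.00 = R$29,479.15
Failure-to-pay penalty: 14 × 1% × R$589,583.00 = R$82,541.62
Interest: R$589,583.00 × ((1 + 0.006)^14 − 1) = R$589,583.00 × 0.0873559… = R$51,503.5754…
Total = R$589,583.00 + R$112,020.7700 + R$51,503.5754… = R$753,107.35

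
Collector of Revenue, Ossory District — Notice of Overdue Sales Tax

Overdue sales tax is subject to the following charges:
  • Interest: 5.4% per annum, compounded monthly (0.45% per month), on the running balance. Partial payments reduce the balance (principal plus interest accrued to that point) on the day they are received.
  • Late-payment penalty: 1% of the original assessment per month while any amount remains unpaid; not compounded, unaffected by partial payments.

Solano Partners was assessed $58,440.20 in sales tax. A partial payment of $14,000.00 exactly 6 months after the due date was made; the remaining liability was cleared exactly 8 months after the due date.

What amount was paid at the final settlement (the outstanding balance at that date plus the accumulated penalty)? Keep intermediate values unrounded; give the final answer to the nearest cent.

Balance at month 6: $58,440.2000 × (1 + 0.0045)^6 = $60,035.9435…
After $14,000.00 payment: $60,035.9435… − $14,000.00 = $46,035.9435…
Balance at month 8: $46,035.9435… × (1 + 0.0045)^2 = $46,451.1992…
Penalty: 8 × 1% × $58,440.20 = $4,675.22…
Final settlement = outstanding balance + penalty = $46,451.1992… + $4,675.22… = $51,126.42

$51,126.42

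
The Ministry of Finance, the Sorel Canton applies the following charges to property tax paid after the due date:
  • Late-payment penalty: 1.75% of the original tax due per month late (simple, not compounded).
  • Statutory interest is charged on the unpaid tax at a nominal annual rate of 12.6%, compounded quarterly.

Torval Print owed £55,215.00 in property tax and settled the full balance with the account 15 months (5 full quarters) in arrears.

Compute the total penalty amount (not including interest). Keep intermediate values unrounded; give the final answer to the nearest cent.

£14,493.94

Late-payment penalty = 1.75% × £55,215.00 × 15 mo = £14,493.94…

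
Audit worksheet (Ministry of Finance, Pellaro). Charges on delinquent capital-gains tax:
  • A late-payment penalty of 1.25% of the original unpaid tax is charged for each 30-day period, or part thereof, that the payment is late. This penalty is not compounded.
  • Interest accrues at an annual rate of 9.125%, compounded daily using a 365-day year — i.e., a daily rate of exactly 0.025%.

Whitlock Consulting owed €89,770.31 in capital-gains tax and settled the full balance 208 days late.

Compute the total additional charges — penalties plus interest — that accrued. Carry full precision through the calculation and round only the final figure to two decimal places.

Penalty periods: ⌈208/30⌉ = 7; penalty = 7 × 1.25% × €89,770.31 = €7,854.90…
Interest: €89,770.31 × ((1 + 0.00025)^208 − 1) = €89,770.31 × 0.05336890… = €4,790.9424…
Penalties + interest = €7,854.9021… + €4,790.9424… = €12,645.84

€12,645.84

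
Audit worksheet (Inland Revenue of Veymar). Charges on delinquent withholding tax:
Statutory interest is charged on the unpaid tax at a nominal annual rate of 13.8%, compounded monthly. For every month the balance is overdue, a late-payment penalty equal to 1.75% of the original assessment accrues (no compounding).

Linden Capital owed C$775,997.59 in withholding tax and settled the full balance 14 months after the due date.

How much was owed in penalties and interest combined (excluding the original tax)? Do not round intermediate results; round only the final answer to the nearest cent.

C$324,837.45

Late-payment penalty: 14 × 1.75% × C$775,997.59 = C$190,119.41…
Interest (13.8%/yr ÷ 12 = 1.15%/month): C$775,997.59 × ((1 + 0.0115)^14 − 1) = C$134,718.0438…
Penalties + interest = C$190,119.4096… + C$134,718.0438… = C$324,837.45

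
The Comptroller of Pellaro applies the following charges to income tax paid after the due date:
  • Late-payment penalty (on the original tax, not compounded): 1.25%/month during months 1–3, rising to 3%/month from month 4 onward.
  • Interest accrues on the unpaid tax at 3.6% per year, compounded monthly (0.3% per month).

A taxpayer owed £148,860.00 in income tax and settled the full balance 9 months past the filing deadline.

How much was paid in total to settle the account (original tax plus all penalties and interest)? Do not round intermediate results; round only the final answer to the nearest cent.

£185,304.84

Penalty, months 1–3: 3 × 1.25% × £148,860.00 = £5,582.25
Penalty, months 4–9: 6 × 3% × £148,860.00 = £26,794.80
Interest: £148,860.00 × ((1 + 0.003)^9 − 1) = £148,860.00 × 0.0273263… = £4,067.7898…
Total = £148,860.00 + £32,377.0500 + £4,067.7898… = £185,304.84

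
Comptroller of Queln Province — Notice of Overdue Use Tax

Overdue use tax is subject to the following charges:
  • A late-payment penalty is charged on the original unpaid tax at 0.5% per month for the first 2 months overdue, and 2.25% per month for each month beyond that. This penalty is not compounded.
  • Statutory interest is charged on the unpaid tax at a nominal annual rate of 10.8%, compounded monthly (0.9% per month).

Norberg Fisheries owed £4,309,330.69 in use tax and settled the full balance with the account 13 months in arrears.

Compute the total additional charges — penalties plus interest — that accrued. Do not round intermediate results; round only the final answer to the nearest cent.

£1,641,989.71

Penalty, months 1–2: 2 × 0.5% × £4,309,330.69 = £43,093.31…
Penalty, months 3–13: 11 × 2.25% × £4,309,330.69 = £1,066,559.35…
Interest: £4,309,330.69 × ((1 + 0.009)^13 − 1) = £4,309,330.69 × 0.1235313… = £532,337.0586…
Penalties + interest = £1,109,652.6527… + £532,337.0586… = £1,641,989.71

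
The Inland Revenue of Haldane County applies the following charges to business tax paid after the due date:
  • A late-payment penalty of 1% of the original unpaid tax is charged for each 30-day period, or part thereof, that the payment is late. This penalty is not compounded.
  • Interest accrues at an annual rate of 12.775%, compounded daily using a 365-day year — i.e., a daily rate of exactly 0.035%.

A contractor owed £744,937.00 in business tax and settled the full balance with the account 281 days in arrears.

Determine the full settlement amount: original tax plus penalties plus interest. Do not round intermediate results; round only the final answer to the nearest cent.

Penalty periods: ⌈281/30⌉ = 10; penalty = 10 × 1% × £744,937.00 = £74,493.70
Interest: £744,937.00 × ((1 + 0.00035)^281 − 1) = £744,937.00 × 0.10332990… = £76,974.2689…
Total = £744,937.00 + £74,493.7000 + £76,974.2689… = £896,404.97

£896,404.97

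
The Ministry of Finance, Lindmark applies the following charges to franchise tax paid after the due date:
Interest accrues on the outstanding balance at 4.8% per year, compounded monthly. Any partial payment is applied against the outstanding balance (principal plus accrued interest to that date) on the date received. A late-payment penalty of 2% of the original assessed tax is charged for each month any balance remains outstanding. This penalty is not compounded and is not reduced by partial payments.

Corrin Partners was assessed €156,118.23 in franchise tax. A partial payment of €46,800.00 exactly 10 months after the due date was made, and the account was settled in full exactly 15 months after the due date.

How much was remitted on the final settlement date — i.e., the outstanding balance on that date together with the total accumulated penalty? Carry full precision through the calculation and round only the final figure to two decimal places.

€164,844.15

Monthly rate = 4.8% ÷ 12 = 0.4%
Balance at month 10: €156,118.2300 × (1 + 0.004)^10 = €162,476.5717…
After €46,800.00 payment: €162,476.5717… − €46,800.00 = €115,676.5717…
Balance at month 15: €115,676.5717… × (1 + 0.004)^5 = €118,008.6856…
Penalty: 15 × 2% × €156,118.23 = €46,835.47…
Final settlement = outstanding balance + penalty = €118,008.6856… + €46,835.47… = €164,844.15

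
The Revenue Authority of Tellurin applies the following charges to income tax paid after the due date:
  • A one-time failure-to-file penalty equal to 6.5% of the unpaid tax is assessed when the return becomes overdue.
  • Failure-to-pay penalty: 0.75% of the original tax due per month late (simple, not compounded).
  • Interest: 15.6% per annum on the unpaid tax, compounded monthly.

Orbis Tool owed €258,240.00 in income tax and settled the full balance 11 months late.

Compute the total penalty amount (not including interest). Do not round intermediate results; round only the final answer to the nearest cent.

€38,090.40

Failure-to-file penalty: 6.5% × €258,240.00 = €16,785.60
Failure-to-pay penalty = 0.75% × €258,240.00 × 11 mo = €21,304.80
Total penalty = €16,785.60 + €21,304.80 = €38,090.40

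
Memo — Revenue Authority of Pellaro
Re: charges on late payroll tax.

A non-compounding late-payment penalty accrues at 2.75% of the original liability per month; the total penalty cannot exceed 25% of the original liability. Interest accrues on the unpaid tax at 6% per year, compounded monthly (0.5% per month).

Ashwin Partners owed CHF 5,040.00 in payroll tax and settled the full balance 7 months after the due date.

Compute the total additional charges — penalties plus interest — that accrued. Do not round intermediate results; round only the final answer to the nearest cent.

CHF 1,149.27

Penalty: 7 × 2.75% × CHF 5,040.00 = CHF 970.20 (below the 25% cap of CHF 1,260.00)
Interest: CHF 5,040.00 × ((1 + 0.005)^7 − 1) = CHF 5,040.00 × 0.0355294… = CHF 179.0682…
Penalties + interest = CHF 970.2000 + CHF 179.0682… = CHF 1,149.27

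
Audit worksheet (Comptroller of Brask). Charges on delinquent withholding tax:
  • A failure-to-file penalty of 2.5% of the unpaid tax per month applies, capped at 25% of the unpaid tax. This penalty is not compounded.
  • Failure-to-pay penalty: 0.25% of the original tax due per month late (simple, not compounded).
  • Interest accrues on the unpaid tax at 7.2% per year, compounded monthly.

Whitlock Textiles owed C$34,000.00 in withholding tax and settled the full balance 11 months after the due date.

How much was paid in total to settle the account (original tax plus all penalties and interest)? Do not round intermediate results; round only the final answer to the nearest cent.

Failure-to-file: 11 × 2.5% × C$34,000.00 = C$9,350.00, capped at 25% × C$34,000.00 = C$8,500.00
Failure-to-pay penalty: 11 × 0.25% × C$34,000.00 = C$935.00
Interest (7.2%/yr ÷ 12 = 0.6%/month): C$34,000.00 × ((1 + 0.006)^11 − 1) = C$2,312.5464…
Total = C$34,000.00 + C$9,435.0000 + C$2,312.5464… = C$45,747.55

C$45,747.55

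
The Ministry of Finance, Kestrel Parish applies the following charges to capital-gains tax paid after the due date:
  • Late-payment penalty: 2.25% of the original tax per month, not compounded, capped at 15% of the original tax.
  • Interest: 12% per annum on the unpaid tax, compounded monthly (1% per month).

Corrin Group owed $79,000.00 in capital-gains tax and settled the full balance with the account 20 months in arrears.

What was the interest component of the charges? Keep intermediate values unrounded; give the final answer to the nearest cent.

$17,395.01

Interest: $79,000.00 × ((1 + 0.01)^20 − 1) = $79,000.00 × 0.2201900… = $17,395.0132…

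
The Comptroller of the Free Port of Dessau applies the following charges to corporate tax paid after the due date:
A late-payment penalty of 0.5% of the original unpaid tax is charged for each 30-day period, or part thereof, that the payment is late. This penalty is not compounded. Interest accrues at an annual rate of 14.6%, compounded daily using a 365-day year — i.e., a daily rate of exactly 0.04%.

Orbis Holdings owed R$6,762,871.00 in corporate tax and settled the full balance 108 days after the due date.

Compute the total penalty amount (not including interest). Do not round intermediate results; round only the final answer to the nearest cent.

Penalty periods: ⌈108/30⌉ = 4; penalty = 4 × 0.5% × R$6,762,871.00 = R$135,257.42

R$135,257.42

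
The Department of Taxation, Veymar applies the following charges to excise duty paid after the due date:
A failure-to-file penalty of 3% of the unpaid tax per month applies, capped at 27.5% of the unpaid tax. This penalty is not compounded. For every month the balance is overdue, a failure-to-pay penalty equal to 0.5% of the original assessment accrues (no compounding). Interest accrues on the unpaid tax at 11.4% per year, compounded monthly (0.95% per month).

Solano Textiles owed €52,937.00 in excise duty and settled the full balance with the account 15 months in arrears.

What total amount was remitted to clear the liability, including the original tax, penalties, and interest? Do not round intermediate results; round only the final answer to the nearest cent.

€79,531.37

Failure-to-file: 15 × 3% × €52,937.00 = €23,821.65, capped at 27.5% × €52,937.00 = €14,557.68…
Failure-to-pay penalty: 15 × 0.5% × €52,937.00 = €3,970.28…
Interest: €52,937.00 × ((1 + 0.0095)^15 − 1) = €52,937.00 × 0.1523777… = €8,066.4188…
Total = €52,937.00 + €18,527.9500 + €8,066.4188… = €79,531.37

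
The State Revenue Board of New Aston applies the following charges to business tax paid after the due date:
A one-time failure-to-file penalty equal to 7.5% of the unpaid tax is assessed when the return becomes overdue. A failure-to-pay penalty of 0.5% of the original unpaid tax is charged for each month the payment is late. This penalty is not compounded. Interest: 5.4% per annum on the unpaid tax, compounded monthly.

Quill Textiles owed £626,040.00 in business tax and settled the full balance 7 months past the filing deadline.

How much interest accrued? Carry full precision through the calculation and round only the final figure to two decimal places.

£19,988.49

Interest (5.4%/yr ÷ 12 = 0.45%/month): £626,040.00 × ((1 + 0.0045)^7 − 1) = £19,988.4892…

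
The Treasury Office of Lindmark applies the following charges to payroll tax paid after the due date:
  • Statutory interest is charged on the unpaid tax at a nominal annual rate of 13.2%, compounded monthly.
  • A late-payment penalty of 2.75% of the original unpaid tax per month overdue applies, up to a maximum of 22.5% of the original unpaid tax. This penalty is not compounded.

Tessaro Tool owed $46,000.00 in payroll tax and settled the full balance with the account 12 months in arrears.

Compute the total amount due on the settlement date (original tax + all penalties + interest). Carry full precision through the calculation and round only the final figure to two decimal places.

$62,803.17

Penalty (uncapped): 12 × 2.75% × $46,000.00 = $15,180.00; cap = 22.5% × $46,000.00 = $10,350.00 → penalty = $10,350.00
Interest (13.2%/yr ÷ 12 = 1.1%/month): $46,000.00 × ((1 + 0.011)^12 − 1) = $6,453.1650…
Total = $46,000.00 + $10,350.0000 + $6,453.1650… = $62,803.17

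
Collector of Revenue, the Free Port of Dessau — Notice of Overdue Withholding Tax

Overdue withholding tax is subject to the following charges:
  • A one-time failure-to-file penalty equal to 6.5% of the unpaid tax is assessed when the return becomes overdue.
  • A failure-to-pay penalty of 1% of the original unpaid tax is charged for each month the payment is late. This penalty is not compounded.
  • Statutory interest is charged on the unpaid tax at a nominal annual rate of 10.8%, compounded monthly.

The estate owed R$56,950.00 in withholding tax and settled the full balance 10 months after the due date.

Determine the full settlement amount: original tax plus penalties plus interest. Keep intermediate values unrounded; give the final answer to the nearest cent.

R$71,684.89

Failure-to-file penalty: 6.5% × R$56,950.00 = R$3,701.75
Failure-to-pay penalty = 1% × R$56,950.00 × 10 mo = R$5,695.00
Interest (10.8%/yr ÷ 12 = 0.9%/month): R$56,950.00 × ((1 + 0.009)^10 − 1) = R$5,338.1441…
Total = R$56,950.00 + R$9,396.7500 + R$5,338.1441… = R$71,684.89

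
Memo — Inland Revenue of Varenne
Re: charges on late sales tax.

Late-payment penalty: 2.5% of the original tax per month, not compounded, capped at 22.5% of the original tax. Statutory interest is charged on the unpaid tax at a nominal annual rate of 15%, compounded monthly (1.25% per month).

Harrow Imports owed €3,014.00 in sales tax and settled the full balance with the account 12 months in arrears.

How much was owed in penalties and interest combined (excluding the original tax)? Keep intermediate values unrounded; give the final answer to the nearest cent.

€1,162.66

Penalty (uncapped): 12 × 2.5% × €3,014.00 = €904.20; cap = 22.5% × €3,014.00 = €678.15 → penalty = €678.15
Interest: €3,014.00 × ((1 + 0.0125)^12 − 1) = €3,014.00 × 0.1607545… = €484.5141…
Penalties + interest = €678.1500 + €484.5141… = €1,162.66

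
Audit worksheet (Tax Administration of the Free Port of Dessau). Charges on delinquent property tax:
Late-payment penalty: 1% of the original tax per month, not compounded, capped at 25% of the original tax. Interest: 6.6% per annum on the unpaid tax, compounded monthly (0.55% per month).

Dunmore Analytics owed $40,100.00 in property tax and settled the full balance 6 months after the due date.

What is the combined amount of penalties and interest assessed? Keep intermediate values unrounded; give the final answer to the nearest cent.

$3,747.63

Penalty: 6 × 1% × $40,100.00 = $2,406.00 (below the 25% cap of $10,025.00)
Interest: $40,100.00 × ((1 + 0.0055)^6 − 1) = $40,100.00 × 0.0334571… = $1,341.6294…
Penalties + interest = $2,406.0000 + $1,341.6294… = $3,747.63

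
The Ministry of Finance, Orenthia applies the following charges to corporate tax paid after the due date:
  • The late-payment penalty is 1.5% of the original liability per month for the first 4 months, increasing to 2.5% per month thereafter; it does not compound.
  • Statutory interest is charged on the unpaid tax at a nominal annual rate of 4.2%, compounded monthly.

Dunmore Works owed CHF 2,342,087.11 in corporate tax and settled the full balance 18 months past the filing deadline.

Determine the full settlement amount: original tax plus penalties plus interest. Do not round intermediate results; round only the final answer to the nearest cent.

CHF 3,454,367.00

Penalty, months 1–4: 4 × 1.5% × CHF 2,342,087.11 = CHF 140,525.23…
Penalty, months 5–18: 14 × 2.5% × CHF 2,342,087.11 = CHF 819,730.49…
Interest (4.2%/yr ÷ 12 = 0.35%/month): CHF 2,342,087.11 × ((1 + 0.0035)^18 − 1) = CHF 152,024.1710…
Total = CHF 2,342,087.11 + CHF 960,255.7151 + CHF 152,024.1710… = CHF 3,454,367.00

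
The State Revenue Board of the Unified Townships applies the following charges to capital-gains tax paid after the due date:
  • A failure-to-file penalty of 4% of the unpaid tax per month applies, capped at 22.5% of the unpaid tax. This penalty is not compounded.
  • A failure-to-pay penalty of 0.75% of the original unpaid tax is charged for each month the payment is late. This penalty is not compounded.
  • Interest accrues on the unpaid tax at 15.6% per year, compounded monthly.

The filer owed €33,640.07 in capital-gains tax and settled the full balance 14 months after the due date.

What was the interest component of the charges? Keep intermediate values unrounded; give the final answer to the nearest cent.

Interest (15.6%/yr ÷ 12 = 1.3%/month): €33,640.07 × ((1 + 0.013)^14 − 1) = €6,667.7329…

€6,667.73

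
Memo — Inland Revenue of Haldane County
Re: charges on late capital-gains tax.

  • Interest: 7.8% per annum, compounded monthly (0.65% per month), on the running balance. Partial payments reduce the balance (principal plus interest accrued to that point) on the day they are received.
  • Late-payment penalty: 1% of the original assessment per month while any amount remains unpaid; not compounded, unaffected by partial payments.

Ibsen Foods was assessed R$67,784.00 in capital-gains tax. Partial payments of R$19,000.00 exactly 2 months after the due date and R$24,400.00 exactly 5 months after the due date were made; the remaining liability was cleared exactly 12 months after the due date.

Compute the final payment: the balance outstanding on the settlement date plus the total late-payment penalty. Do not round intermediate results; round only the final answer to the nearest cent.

Balance at month 2: R$67,784.0000 × (1 + 0.0065)^2 = R$68,668.0559…
After R$19,000.00 payment: R$68,668.0559… − R$19,000.00 = R$49,668.0559…
Balance at month 5: R$49,668.0559… × (1 + 0.0065)^3 = R$50,642.8920…
After R$24,400.00 payment: R$50,642.8920… − R$24,400.00 = R$26,242.8920…
Balance at month 12: R$26,242.8920… × (1 + 0.0065)^7 = R$27,460.4815…
Penalty: 12 × 1% × R$67,784.00 = R$8,134.08
Final settlement = outstanding balance + penalty = R$27,460.4815… + R$8,134.08 = R$35,594.56

R$35,594.56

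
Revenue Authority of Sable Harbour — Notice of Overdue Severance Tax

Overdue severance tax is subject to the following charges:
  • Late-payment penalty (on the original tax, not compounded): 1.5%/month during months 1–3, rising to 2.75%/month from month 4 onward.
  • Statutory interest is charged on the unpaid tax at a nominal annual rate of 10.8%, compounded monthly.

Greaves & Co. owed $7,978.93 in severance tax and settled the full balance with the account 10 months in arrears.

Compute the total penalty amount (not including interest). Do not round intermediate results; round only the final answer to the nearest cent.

Penalty, months 1–3: 3 × 1.5% × $7,978.93 = $359.05…
Penalty, months 4–10: 7 × 2.75% × $7,978.93 = $1,535.94…
Total penalty = $359.05… + $1,535.94… = $1,895.00

$1,895.00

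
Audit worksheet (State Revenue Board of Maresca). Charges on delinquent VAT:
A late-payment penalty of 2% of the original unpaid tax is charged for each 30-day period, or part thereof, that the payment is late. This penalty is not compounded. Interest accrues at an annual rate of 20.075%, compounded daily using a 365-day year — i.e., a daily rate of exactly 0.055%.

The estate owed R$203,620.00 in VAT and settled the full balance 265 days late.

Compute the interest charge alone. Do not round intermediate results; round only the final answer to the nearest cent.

R$31,939.95

Interest: R$203,620.00 × ((1 + 0.00055)^265 − 1) = R$203,620.00 × 0.15686057… = R$31,939.9498…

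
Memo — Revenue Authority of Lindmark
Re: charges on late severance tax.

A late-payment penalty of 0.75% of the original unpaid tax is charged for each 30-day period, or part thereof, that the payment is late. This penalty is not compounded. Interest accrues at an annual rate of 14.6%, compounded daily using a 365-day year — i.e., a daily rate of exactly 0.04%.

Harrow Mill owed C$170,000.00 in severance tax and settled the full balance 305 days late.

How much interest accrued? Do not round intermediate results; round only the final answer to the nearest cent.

C$22,053.51

Interest: C$170,000.00 × ((1 + 0.0004)^305 − 1) = C$170,000.00 × 0.12972654… = C$22,053.5124…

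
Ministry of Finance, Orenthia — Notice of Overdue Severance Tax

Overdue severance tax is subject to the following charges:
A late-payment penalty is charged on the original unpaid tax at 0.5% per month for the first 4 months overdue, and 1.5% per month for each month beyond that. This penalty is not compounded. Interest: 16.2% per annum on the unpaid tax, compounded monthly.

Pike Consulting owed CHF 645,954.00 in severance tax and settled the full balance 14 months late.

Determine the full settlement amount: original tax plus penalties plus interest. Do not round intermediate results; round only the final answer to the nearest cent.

CHF 889,165.04

Penalty, months 1–4: 4 × 0.5% × CHF 645,954.00 = CHF 12,919.08
Penalty, months 5–14: 10 × 1.5% × CHF 645,954.00 = CHF 96,893.10
Interest (16.2%/yr ÷ 12 = 1.35%/month): CHF 645,954.00 × ((1 + 0.0135)^14 − 1) = CHF 133,398.8615…
Total = CHF 645,954.00 + CHF 109,812.1800 + CHF 133,398.8615… = CHF 889,165.04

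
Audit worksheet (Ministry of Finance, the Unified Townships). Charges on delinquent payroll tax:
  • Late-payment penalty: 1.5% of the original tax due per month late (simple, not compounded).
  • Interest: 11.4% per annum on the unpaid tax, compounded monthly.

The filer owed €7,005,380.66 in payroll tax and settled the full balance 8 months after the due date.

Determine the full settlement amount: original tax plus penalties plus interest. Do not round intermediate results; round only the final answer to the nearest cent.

€8,396,478.24

Late-payment penalty = 1.5% × €7,005,380.66 × 8 mo = €840,645.68…
Interest (11.4%/yr ÷ 12 = 0.95%/month): €7,005,380.66 × ((1 + 0.0095)^8 − 1) = €550,451.9011…
Total = €7,005,380.66 + €840,645.6792 + €550,451.9011… = €8,396,478.24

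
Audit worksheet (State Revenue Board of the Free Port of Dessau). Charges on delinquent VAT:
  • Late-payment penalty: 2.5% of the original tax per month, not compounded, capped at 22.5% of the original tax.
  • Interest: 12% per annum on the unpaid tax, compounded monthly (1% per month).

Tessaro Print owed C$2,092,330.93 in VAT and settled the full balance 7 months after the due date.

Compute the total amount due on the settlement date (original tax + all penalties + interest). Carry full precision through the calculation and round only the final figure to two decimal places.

C$2,609,419.87

Penalty: 7 × 2.5% × C$2,092,330.93 = C$366,157.91… (below the 22.5% cap of C$470,774.46…)
Interest: C$2,092,330.93 × ((1 + 0.01)^7 − 1) = C$2,092,330.93 × 0.0721354… = C$150,931.0284…
Total = C$2,092,330.93 + C$366,157.9128… + C$150,931.0284… = C$2,609,419.87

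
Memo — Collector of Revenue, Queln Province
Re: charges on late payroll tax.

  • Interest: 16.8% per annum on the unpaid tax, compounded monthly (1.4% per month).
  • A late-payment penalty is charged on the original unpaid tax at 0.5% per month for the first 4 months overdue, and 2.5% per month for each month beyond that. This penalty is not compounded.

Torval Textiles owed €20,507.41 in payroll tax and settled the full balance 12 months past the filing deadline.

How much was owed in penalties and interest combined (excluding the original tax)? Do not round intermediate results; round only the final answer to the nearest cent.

€8,234.94

Penalty, months 1–4: 4 × 0.5% × €20,507.41 = €410.15…
Penalty, months 5–12: 8 × 2.5% × €20,507.41 = €4,101.48…
Interest: €20,507.41 × ((1 + 0.014)^12 − 1) = €20,507.41 × 0.1815591… = €3,723.3075…
Penalties + interest = €4,511.6302 + €3,723.3075… = €8,234.94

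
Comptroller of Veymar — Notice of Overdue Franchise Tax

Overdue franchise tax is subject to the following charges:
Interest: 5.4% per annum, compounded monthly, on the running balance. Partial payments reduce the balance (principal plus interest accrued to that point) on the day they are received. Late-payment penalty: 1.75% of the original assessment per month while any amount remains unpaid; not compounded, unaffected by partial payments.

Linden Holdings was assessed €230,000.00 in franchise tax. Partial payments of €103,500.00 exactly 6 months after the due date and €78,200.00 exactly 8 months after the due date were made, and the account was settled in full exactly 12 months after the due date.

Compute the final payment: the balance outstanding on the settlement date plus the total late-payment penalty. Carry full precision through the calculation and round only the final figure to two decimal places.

Monthly rate = 5.4% ÷ 12 = 0.45%
Balance at month 6: €230,000.0000 × (1 + 0.0045)^6 = €236,280.2831…
After €103,500.00 payment: €236,280.2831… − €103,500.00 = €132,780.2831…
Balance at month 8: €132,780.2831… × (1 + 0.0045)^2 = €133,977.9944…
After €78,200.00 payment: €133,977.9944… − €78,200.00 = €55,777.9944…
Balance at month 12: €55,777.9944… × (1 + 0.0045)^4 = €56,788.7957…
Penalty: 12 × 1.75% × €230,000.00 = €48,300.00
Final settlement = outstanding balance + penalty = €56,788.7957… + €48,300.00 = €105,088.80

€105,088.80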